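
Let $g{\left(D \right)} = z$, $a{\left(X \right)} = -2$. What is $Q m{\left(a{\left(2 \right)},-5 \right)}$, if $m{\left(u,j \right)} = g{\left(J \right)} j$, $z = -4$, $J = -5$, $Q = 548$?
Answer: $10960$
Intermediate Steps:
$g{\left(D \right)} = -4$
$m{\left(u,j \right)} = - 4 j$
$Q m{\left(a{\left(2 \right)},-5 \right)} = 548 \left(\left(-4\right) \left(-5\right)\right) = 548 \cdot 20 = 10960$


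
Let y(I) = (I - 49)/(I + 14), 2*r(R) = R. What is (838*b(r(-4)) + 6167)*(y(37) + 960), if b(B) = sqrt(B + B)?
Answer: 100620772/17 + 27345616*I/17 ≈ 5.9189e+6 + 1.6086e+6*I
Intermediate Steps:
r(R) = R/2
b(B) = sqrt(2)*sqrt(B) (b(B) = sqrt(2*B) = sqrt(2)*sqrt(B))
y(I) = (-49 + I)/(14 + I)
(838*b(r(-4)) + 6167)*(y(37) + 960) = (838*(sqrt(2)*sqrt((1/2)*(-4))) + 6167)*((-49 + 37)/(14 + 37) + 960) = (838*(sqrt(2)*sqrt(-2)) + 6167)*(-12/51 + 960) = (838*(sqrt(2)*(I*sqrt(2))) + 6167)*((1/51)*(-12) + 960) = (838*(2*I) + 6167)*(-4/17 + 960) = (1676*I + 6167)*(16316/17) = (6167 + 1676*I)*(16316/17) = 100620772/17 + 27345616*I/17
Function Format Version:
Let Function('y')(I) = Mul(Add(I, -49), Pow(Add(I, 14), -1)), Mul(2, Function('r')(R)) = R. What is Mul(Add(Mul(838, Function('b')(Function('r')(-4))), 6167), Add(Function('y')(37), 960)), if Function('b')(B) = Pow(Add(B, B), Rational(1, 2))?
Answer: Add(Rational(100620772, 17), Mul(Rational(27345616, 17), I)) ≈ Add(5.9189e+6, Mul(1.6086e+6, I))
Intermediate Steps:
Function('r')(R) = Mul(Rational(1, 2), R)
Function('b')(B) = Mul(Pow(2, Rational(1, 2)), Pow(B, Rational(1, 2))) (Function('b')(B) = Pow(Mul(2, B), Rational(1, 2)) = Mul(Pow(2, Rational(1, 2)), Pow(B, Rational(1, 2))))
Function('y')(I) = Mul(Pow(Add(14, I), -1), Add(-49, I)) (Function('y')(I) = Mul(Add(-49, I), Pow(Add(14, I), -1)) = Mul(Pow(Add(14, I), -1), Add(-49, I)))
Mul(Add(Mul(838, Function('b')(Function('r')(-4))), 6167), Add(Function('y')(37), 960)) = Mul(Add(Mul(838, Mul(Pow(2, Rational(1, 2)), Pow(Mul(Rational(1, 2), -4), Rational(1, 2)))), 6167), Add(Mul(Pow(Add(14, 37), -1), Add(-49, 37)), 960)) = Mul(Add(Mul(838, Mul(Pow(2, Rational(1, 2)), Pow(-2, Rational(1, 2)))), 6167), Add(Mul(Pow(51, -1), -12), 960)) = Mul(Add(Mul(838, Mul(Pow(2, Rational(1, 2)), Mul(I, Pow(2, Rational(1, 2))))), 6167), Add(Mul(Rational(1, 51), -12), 960)) = Mul(Add(Mul(838, Mul(2, I)), 6167), Add(Rational(-4, 17), 960)) = Mul(Add(Mul(1676, I), 6167), Rational(16316, 17)) = Mul(Add(6167, Mul(1676, I)), Rational(16316, 17)) = Add(Rational(100620772, 17), Mul(Rational(27345616, 17), I))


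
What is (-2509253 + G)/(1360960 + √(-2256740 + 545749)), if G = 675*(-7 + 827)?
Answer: -2661701602880/1852213832591 + 1955753*I*√1710991/1852213832591 ≈ -1.437 + 0.0013812*I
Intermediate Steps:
G = 553500 (G = 675*820 = 553500)
(-2509253 + G)/(1360960 + √(-2256740 + 545749)) = (-2509253 + 553500)/(1360960 + √(-2256740 + 545749)) = -1955753/(1360960 + √(-1710991)) = -1955753/(1360960 + I*√1710991)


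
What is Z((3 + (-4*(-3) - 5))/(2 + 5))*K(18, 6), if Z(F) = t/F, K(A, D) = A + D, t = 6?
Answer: 504/5 ≈ 100.80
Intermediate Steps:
Z(F) = 6/F
Z((3 + (-4*(-3) - 5))/(2 + 5))*K(18, 6) = (6/(((3 + (-4*(-3) - 5))/(2 + 5))))*(18 + 6) = (6/(((3 + (12 - 5))/7)))*24 = (6/(((3 + 7)*(⅐))))*24 = (6/((10*(⅐))))*24 = (6/(10/7))*24 = (6*(7/10))*24 = (21/5)*24 = 504/5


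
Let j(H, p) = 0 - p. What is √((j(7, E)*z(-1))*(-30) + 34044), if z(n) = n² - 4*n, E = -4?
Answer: 6*√929 ≈ 182.88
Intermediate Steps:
j(H, p) = -p
√((j(7, E)*z(-1))*(-30) + 34044) = √(((-1*(-4))*(-(-4 - 1)))*(-30) + 34044) = √((4*(-1*(-5)))*(-30) + 34044) = √((4*5)*(-30) + 34044) = √(20*(-30) + 34044) = √(-600 + 34044) = √33444 = 6*√929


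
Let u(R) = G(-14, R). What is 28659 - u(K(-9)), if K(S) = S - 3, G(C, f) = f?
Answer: 28671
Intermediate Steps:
K(S) = -3 + S
u(R) = R
28659 - u(K(-9)) = 28659 - (-3 - 9) = 28659 - 1*(-12) = 28659 + 12 = 28671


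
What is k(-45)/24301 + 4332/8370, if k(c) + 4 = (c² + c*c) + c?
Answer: 23126717/33899895 ≈ 0.68221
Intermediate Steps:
k(c) = -4 + c + 2*c² (k(c) = -4 + ((c² + c*c) + c) = -4 + ((c² + c²) + c) = -4 + (2*c² + c) = -4 + (c + 2*c²) = -4 + c + 2*c²)
k(-45)/24301 + 4332/8370 = (-4 - 45 + 2*(-45)²)/24301 + 4332/8370 = (-4 - 45 + 2*2025)*(1/24301) + 4332*(1/8370) = (-4 - 45 + 4050)*(1/24301) + 722/1395 = 4001*(1/24301) + 722/1395 = 4001/24301 + 722/1395 = 23126717/33899895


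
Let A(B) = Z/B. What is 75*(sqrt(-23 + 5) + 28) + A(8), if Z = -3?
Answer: 16797/8 + 225*I*sqrt(2) ≈ 2099.6 + 318.2*I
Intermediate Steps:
A(B) = -3/B
75*(sqrt(-23 + 5) + 28) + A(8) = 75*(sqrt(-23 + 5) + 28) - 3/8 = 75*(sqrt(-18) + 28) - 3*1/8 = 75*(3*I*sqrt(2) + 28) - 3/8 = 75*(28 + 3*I*sqrt(2)) - 3/8 = (2100 + 225*I*sqrt(2)) - 3/8 = 16797/8 + 225*I*sqrt(2)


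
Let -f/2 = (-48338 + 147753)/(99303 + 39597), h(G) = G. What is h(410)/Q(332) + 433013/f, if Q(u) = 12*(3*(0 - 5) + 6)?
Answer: -324789806795/1073682 ≈ -3.0250e+5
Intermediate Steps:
f = -19883/13890 (f = -2*(-48338 + 147753)/(99303 + 39597) = -198830/138900 = -2*19883/27780 = -19883/13890 ≈ -1.4315)
Q(u) = -108 (Q(u) = 12*(3*(-5) + 6) = 12*(-15 + 6) = 12*(-9) = -108)
h(410)/Q(332) + 433013/f = 410/(-108) + 433013/(-19883/13890) = 410*(-1/108) + 433013*(-13890/19883) = -205/54 - 6014550570/19883 = -324789806795/1073682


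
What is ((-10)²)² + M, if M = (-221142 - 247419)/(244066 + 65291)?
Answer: 1031033813/103119 ≈ 9998.5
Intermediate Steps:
M = -156187/103119 (M = -468561/309357 = -468561*1/309357 = -156187/103119 ≈ -1.5146)
((-10)²)² + M = ((-10)²)² - 156187/103119 = 100² - 156187/103119 = 10000 - 156187/103119 = 1031033813/103119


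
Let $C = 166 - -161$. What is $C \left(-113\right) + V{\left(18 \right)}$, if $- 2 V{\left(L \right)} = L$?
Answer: $-36960$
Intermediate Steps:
$V{\left(L \right)} = - \frac{L}{2}$
$C = 327$ ($C = 166 + 161 = 327$)
$C \left(-113\right) + V{\left(18 \right)} = 327 \left(-113\right) - 9 = -36951 - 9 = -36960$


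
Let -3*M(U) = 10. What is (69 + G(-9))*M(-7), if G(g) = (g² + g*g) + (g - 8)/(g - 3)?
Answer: -13945/18 ≈ -774.72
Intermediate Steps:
M(U) = -10/3 (M(U) = -⅓*10 = -10/3)
G(g) = 2*g² + (-8 + g)/(-3 + g) (G(g) = (g² + g²) + (-8 + g)/(-3 + g) = 2*g² + (-8 + g)/(-3 + g))
(69 + G(-9))*M(-7) = (69 + (-8 - 9 - 6*(-9)² + 2*(-9)³)/(-3 - 9))*(-10/3) = (69 + (-8 - 9 - 6*81 + 2*(-729))/(-12))*(-10/3) = (69 - (-8 - 9 - 486 - 1458)/12)*(-10/3) = (69 - 1/12*(-1961))*(-10/3) = (69 + 1961/12)*(-10/3) = (2789/12)*(-10/3) = -13945/18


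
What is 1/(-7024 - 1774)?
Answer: -1/8798 ≈ -0.00011366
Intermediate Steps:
1/(-7024 - 1774) = 1/(-8798) = -1/8798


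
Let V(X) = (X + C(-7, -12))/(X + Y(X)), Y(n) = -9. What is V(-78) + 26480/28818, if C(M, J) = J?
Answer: 816230/417861 ≈ 1.9534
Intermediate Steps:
V(X) = (-12 + X)/(-9 + X) (V(X) = (X - 12)/(X - 9) = (-12 + X)/(-9 + X))
V(-78) + 26480/28818 = (-12 - 78)/(-9 - 78) + 26480/28818 = -90/(-87) + 26480*(1/28818) = -1/87*(-90) + 13240/14409 = 30/29 + 13240/14409 = 816230/417861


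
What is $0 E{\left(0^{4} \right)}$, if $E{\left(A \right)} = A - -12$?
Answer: $0$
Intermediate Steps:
$E{\left(A \right)} = 12 + A$ ($E{\left(A \right)} = A + 12 = 12 + A$)
$0 E{\left(0^{4} \right)} = 0 \left(12 + 0^{4}\right) = 0 \left(12 + 0\right) = 0 \cdot 12 = 0$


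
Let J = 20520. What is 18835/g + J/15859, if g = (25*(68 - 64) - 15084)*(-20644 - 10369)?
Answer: 9535917916105/7369658142328 ≈ 1.2939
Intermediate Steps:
g = 464698792 (g = (25*4 - 15084)*(-31013) = (100 - 15084)*(-31013) = -14984*(-31013) = 464698792)
18835/g + J/15859 = 18835/464698792 + 20520/15859 = 9535917916105/7369658142328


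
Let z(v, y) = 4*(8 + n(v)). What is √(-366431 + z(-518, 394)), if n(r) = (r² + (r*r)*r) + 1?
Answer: 9*I*√6855067 ≈ 23564.0*I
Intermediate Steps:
n(r) = 1 + r² + r³ (n(r) = (r² + r²*r) + 1 = (r² + r³) + 1 = 1 + r² + r³)
z(v, y) = 36 + 4*v² + 4*v³ (z(v, y) = 4*(8 + (1 + v² + v³)) = 4*(9 + v² + v³) = 36 + 4*v² + 4*v³)
√(-366431 + z(-518, 394)) = √(-366431 + (36 + 4*(-518)² + 4*(-518)³)) = √(-366431 + (36 + 4*268324 + 4*(-138991832))) = √(-366431 + (36 + 1073296 - 555967328)) = √(-366431 - 554893996) = √(-555260427) = 9*I*√6855067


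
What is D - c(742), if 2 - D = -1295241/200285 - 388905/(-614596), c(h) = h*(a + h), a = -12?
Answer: -66674326614948169/123094359860 ≈ -5.4165e+5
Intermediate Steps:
c(h) = h*(-12 + h)
D = 964346819431/123094359860 (D = 2 - (-1295241/200285 - 388905/(-614596)) = 2 - (-1295241*1/200285 - 388905*(-1/614596)) = 2 - (-1295241/200285 + 388905/614596) = 2 - 1*(-718158099711/123094359860) = 2 + 718158099711/123094359860 = 964346819431/123094359860 ≈ 7.8342)
D - c(742) = 964346819431/123094359860 - 742*(-12 + 742) = 964346819431/123094359860 - 742*730 = 964346819431/123094359860 - 1*541660 = 964346819431/123094359860 - 541660 = -66674326614948169/123094359860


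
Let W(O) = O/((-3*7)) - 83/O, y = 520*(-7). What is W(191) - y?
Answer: 14561816/4011 ≈ 3630.5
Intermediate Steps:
y = -3640
W(O) = -83/O - O/21 (W(O) = O/(-21) - 83/O = O*(-1/21) - 83/O = -O/21 - 83/O = -83/O - O/21)
W(191) - y = (-83/191 - 1/21*191) - 1*(-3640) = (-83*1/191 - 191/21) + 3640 = (-83/191 - 191/21) + 3640 = -38224/4011 + 3640 = 14561816/4011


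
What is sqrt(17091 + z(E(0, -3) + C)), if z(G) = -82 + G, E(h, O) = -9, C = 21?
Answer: sqrt(17021) ≈ 130.46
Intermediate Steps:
sqrt(17091 + z(E(0, -3) + C)) = sqrt(17091 + (-82 + (-9 + 21))) = sqrt(17091 + (-82 + 12)) = sqrt(17091 - 70) = sqrt(17021)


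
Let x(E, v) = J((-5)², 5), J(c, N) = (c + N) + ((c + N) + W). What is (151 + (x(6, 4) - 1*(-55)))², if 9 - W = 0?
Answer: 75625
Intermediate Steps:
W = 9 (W = 9 - 1*0 = 9 + 0 = 9)
J(c, N) = 9 + 2*N + 2*c (J(c, N) = (c + N) + ((c + N) + 9) = (N + c) + ((N + c) + 9) = (N + c) + (9 + N + c) = 9 + 2*N + 2*c)
x(E, v) = 69 (x(E, v) = 9 + 2*5 + 2*(-5)² = 9 + 10 + 2*25 = 9 + 10 + 50 = 69)
(151 + (x(6, 4) - 1*(-55)))² = (151 + (69 - 1*(-55)))² = (151 + (69 + 55))² = (151 + 124)² = 275² = 75625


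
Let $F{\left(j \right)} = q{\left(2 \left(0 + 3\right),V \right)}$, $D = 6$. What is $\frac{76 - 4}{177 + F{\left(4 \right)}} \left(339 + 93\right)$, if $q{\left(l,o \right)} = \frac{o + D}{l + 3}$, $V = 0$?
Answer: $\frac{93312}{533} \approx 175.07$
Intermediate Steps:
$q{\left(l,o \right)} = \frac{6 + o}{3 + l}$ ($q{\left(l,o \right)} = \frac{o + 6}{l + 3} = \frac{6 + o}{3 + l}$)
$F{\left(j \right)} = \frac{2}{3}$ ($F{\left(j \right)} = \frac{6 + 0}{3 + 2 \left(0 + 3\right)} = \frac{1}{3 + 2 \cdot 3} \cdot 6 = \frac{1}{3 + 6} \cdot 6 = \frac{1}{9} \cdot 6 = \frac{2}{3}$)
$\frac{76 - 4}{177 + F{\left(4 \right)}} \left(339 + 93\right) = \frac{76 - 4}{177 + \frac{2}{3}} \left(339 + 93\right) = \frac{72}{\frac{533}{3}} \cdot 432 = 72 \cdot \frac{3}{533} \cdot 432 = \frac{216}{533} \cdot 432 = \frac{93312}{533}$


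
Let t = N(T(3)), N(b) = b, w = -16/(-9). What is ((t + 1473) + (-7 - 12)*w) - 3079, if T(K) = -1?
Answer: -14767/9 ≈ -1640.8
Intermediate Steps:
w = 16/9 (w = -16*(-⅑) = 16/9 ≈ 1.7778)
t = -1
((t + 1473) + (-7 - 12)*w) - 3079 = ((-1 + 1473) + (-7 - 12)*(16/9)) - 3079 = (1472 - 19*16/9) - 3079 = (1472 - 304/9) - 3079 = 12944/9 - 3079 = -14767/9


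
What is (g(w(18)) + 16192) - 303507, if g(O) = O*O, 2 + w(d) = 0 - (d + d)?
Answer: -285871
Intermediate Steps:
w(d) = -2 - 2*d (w(d) = -2 + (0 - (d + d)) = -2 + (0 - 2*d) = -2 - 2*d)
g(O) = O²
(g(w(18)) + 16192) - 303507 = ((-2 - 2*18)² + 16192) - 303507 = ((-2 - 36)² + 16192) - 303507 = ((-38)² + 16192) - 303507 = (1444 + 16192) - 303507 = 17636 - 303507 = -285871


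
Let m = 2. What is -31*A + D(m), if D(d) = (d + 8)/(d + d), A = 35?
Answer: -2165/2 ≈ -1082.5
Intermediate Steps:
D(d) = (8 + d)/(2*d) (D(d) = (8 + d)/((2*d)) = (8 + d)*(1/(2*d)) = (8 + d)/(2*d))
-31*A + D(m) = -31*35 + (½)*(8 + 2)/2 = -1085 + (½)*(½)*10 = -1085 + 5/2 = -2165/2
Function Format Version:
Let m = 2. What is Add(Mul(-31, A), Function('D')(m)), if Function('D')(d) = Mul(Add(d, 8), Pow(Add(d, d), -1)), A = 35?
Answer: Rational(-2165, 2) ≈ -1082.5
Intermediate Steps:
Function('D')(d) = Mul(Rational(1, 2), Pow(d, -1), Add(8, d)) (Function('D')(d) = Mul(Add(8, d), Pow(Mul(2, d), -1)) = Mul(Add(8, d), Mul(Rational(1, 2), Pow(d, -1))) = Mul(Rational(1, 2), Pow(d, -1), Add(8, d)))
Add(Mul(-31, A), Function('D')(m)) = Add(Mul(-31, 35), Mul(Rational(1, 2), Pow(2, -1), Add(8, 2))) = Add(-1085, Mul(Rational(1, 2), Rational(1, 2), 10)) = Add(-1085, Rational(5, 2)) = Rational(-2165, 2)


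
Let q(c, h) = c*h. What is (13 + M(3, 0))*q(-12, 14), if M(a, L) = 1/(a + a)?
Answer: -2212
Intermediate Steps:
M(a, L) = 1/(2*a)
(13 + M(3, 0))*q(-12, 14) = (13 + (½)/3)*(-12*14) = (13 + (½)*(⅓))*(-168) = (13 + ⅙)*(-168) = (79/6)*(-168) = -2212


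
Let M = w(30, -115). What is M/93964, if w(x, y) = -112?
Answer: -28/23491 ≈ -0.0011919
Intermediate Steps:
M = -112
M/93964 = -112/93964 = -112*1/93964 = -28/23491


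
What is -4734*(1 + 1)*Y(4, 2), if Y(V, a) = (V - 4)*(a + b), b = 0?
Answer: 0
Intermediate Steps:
Y(V, a) = a*(-4 + V) (Y(V, a) = (V - 4)*(a + 0) = (-4 + V)*a = a*(-4 + V))
-4734*(1 + 1)*Y(4, 2) = -4734*(1 + 1)*2*(-4 + 4) = -9468*2*0 = -9468*0 = -4734*0 = 0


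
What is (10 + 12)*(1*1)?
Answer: 22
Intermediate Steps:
(10 + 12)*(1*1) = 22*1 = 22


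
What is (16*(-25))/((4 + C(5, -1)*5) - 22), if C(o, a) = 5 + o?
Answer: -25/2 ≈ -12.500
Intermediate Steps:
(16*(-25))/((4 + C(5, -1)*5) - 22) = (16*(-25))/((4 + (5 + 5)*5) - 22) = -400/((4 + 10*5) - 22) = -400/((4 + 50) - 22) = -400/(54 - 22) = -400/32 = -400*1/32 = -25/2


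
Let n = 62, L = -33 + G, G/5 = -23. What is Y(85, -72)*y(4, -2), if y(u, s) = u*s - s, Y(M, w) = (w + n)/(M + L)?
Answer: -20/21 ≈ -0.95238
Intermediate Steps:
G = -115 (G = 5*(-23) = -115)
L = -148 (L = -33 - 115 = -148)
Y(M, w) = (62 + w)/(-148 + M) (Y(M, w) = (w + 62)/(M - 148) = (62 + w)/(-148 + M))
y(u, s) = -s + s*u (y(u, s) = s*u - s = -s + s*u)
Y(85, -72)*y(4, -2) = ((62 - 72)/(-148 + 85))*(-2*(-1 + 4)) = (-10/(-63))*(-2*3) = -1/63*(-10)*(-6) = (10/63)*(-6) = -20/21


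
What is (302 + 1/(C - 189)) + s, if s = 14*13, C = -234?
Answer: 204731/423 ≈ 484.00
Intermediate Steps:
s = 182
(302 + 1/(C - 189)) + s = (302 + 1/(-234 - 189)) + 182 = (302 + 1/(-423)) + 182 = (302 - 1/423) + 182 = 127745/423 + 182 = 204731/423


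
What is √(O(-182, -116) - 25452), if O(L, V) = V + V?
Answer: 2*I*√6421 ≈ 160.26*I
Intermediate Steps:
O(L, V) = 2*V
√(O(-182, -116) - 25452) = √(2*(-116) - 25452) = √(-232 - 25452) = √(-25684) = 2*I*√6421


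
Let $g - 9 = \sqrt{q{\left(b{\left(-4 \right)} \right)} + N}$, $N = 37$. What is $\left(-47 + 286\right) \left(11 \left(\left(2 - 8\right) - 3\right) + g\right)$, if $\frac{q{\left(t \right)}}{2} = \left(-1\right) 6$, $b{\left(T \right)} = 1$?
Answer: $-20315$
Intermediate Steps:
$q{\left(t \right)} = -12$ ($q{\left(t \right)} = 2 \left(\left(-1\right) 6\right) = 2 \left(-6\right) = -12$)
$g = 14$ ($g = 9 + \sqrt{-12 + 37} = 9 + \sqrt{25} = 9 + 5 = 14$)
$\left(-47 + 286\right) \left(11 \left(\left(2 - 8\right) - 3\right) + g\right) = \left(-47 + 286\right) \left(11 \left(\left(2 - 8\right) - 3\right) + 14\right) = 239 \left(11 \left(\left(2 - 8\right) - 3\right) + 14\right) = 239 \left(11 \left(-6 - 3\right) + 14\right) = 239 \left(11 \left(-9\right) + 14\right) = 239 \left(-99 + 14\right) = 239 \left(-85\right) = -20315$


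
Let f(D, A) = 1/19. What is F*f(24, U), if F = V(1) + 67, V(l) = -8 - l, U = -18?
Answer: 58/19 ≈ 3.0526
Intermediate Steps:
f(D, A) = 1/19
F = 58 (F = (-8 - 1*1) + 67 = (-8 - 1) + 67 = -9 + 67 = 58)
F*f(24, U) = 58*(1/19) = 58/19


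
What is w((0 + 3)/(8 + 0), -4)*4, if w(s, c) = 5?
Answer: 20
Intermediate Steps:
w((0 + 3)/(8 + 0), -4)*4 = 5*4 = 20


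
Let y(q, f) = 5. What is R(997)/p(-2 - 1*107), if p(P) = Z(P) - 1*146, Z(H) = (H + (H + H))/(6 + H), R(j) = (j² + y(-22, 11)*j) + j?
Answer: -102999073/14711 ≈ -7001.5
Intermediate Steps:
R(j) = j² + 6*j (R(j) = (j² + 5*j) + j = j² + 6*j)
Z(H) = 3*H/(6 + H) (Z(H) = (H + 2*H)/(6 + H) = (3*H)/(6 + H) = 3*H/(6 + H))
p(P) = -146 + 3*P/(6 + P) (p(P) = 3*P/(6 + P) - 1*146 = 3*P/(6 + P) - 146 = -146 + 3*P/(6 + P))
R(997)/p(-2 - 1*107) = (997*(6 + 997))/(((-876 - 143*(-2 - 1*107))/(6 + (-2 - 1*107)))) = (997*1003)/(((-876 - 143*(-2 - 107))/(6 + (-2 - 107)))) = 999991/(((-876 - 143*(-109))/(6 - 109))) = 999991/(((-876 + 15587)/(-103))) = 999991/((-1/103*14711)) = 999991/(-14711/103) = 999991*(-103/14711) = -102999073/14711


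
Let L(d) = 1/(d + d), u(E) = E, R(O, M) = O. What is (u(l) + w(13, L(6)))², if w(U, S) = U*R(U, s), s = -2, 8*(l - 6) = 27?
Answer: 2036329/64 ≈ 31818.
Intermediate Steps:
l = 75/8 (l = 6 + (⅛)*27 = 6 + 27/8 = 75/8 ≈ 9.3750)
L(d) = 1/(2*d)
w(U, S) = U² (w(U, S) = U*U = U²)
(u(l) + w(13, L(6)))² = (75/8 + 13²)² = (75/8 + 169)² = (1427/8)² = 2036329/64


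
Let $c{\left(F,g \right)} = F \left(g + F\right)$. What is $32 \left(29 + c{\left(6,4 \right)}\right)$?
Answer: $2848$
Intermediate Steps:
$c{\left(F,g \right)} = F \left(F + g\right)$
$32 \left(29 + c{\left(6,4 \right)}\right) = 32 \left(29 + 6 \left(6 + 4\right)\right) = 32 \left(29 + 6 \cdot 10\right) = 32 \left(29 + 60\right) = 32 \cdot 89 = 2848$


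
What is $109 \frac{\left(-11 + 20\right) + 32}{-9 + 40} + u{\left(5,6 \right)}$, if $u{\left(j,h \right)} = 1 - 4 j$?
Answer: $\frac{3880}{31} \approx 125.16$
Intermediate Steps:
$109 \frac{\left(-11 + 20\right) + 32}{-9 + 40} + u{\left(5,6 \right)} = 109 \frac{\left(-11 + 20\right) + 32}{-9 + 40} + \left(1 - 20\right) = 109 \frac{9 + 32}{31} + \left(1 - 20\right) = 109 \cdot 41 \cdot \frac{1}{31} - 19 = 109 \cdot \frac{41}{31} - 19 = \frac{4469}{31} - 19 = \frac{3880}{31}$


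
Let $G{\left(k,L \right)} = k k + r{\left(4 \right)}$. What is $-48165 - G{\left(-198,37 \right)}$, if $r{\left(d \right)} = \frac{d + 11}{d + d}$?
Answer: $- \frac{698967}{8} \approx -87371.0$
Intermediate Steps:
$r{\left(d \right)} = \frac{11 + d}{2 d}$
$G{\left(k,L \right)} = \frac{15}{8} + k^{2}$ ($G{\left(k,L \right)} = k k + \frac{11 + 4}{2 \cdot 4} = k^{2} + \frac{1}{2} \cdot \frac{1}{4} \cdot 15 = k^{2} + \frac{15}{8} = \frac{15}{8} + k^{2}$)
$-48165 - G{\left(-198,37 \right)} = -48165 - \left(\frac{15}{8} + \left(-198\right)^{2}\right) = -48165 - \left(\frac{15}{8} + 39204\right) = -48165 - \frac{313647}{8} = - \frac{698967}{8}$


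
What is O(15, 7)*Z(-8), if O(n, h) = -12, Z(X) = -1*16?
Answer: 192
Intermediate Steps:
Z(X) = -16
O(15, 7)*Z(-8) = -12*(-16) = 192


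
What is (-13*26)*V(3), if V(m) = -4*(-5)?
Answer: -6760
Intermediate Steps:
V(m) = 20
(-13*26)*V(3) = -13*26*20 = -338*20 = -6760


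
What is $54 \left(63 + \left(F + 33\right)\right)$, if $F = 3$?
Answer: $5346$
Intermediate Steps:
$54 \left(63 + \left(F + 33\right)\right) = 54 \left(63 + \left(3 + 33\right)\right) = 54 \left(63 + 36\right) = 54 \cdot 99 = 5346$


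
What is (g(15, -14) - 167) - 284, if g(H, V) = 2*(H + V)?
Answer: -449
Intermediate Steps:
g(H, V) = 2*H + 2*V
(g(15, -14) - 167) - 284 = ((2*15 + 2*(-14)) - 167) - 284 = ((30 - 28) - 167) - 284 = (2 - 167) - 284 = -165 - 284 = -449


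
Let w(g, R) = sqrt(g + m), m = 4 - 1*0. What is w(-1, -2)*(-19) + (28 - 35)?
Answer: -7 - 19*sqrt(3) ≈ -39.909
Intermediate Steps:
m = 4 (m = 4 + 0 = 4)
w(g, R) = sqrt(4 + g) (w(g, R) = sqrt(g + 4) = sqrt(4 + g))
w(-1, -2)*(-19) + (28 - 35) = sqrt(4 - 1)*(-19) + (28 - 35) = sqrt(3)*(-19) - 7 = -19*sqrt(3) - 7 = -7 - 19*sqrt(3)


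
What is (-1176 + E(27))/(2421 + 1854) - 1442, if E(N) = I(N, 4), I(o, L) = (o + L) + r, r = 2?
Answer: -685077/475 ≈ -1442.3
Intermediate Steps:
I(o, L) = 2 + L + o (I(o, L) = (o + L) + 2 = (L + o) + 2 = 2 + L + o)
E(N) = 6 + N (E(N) = 2 + 4 + N = 6 + N)
(-1176 + E(27))/(2421 + 1854) - 1442 = (-1176 + (6 + 27))/(2421 + 1854) - 1442 = (-1176 + 33)/4275 - 1442 = -1143*1/4275 - 1442 = -127/475 - 1442 = -685077/475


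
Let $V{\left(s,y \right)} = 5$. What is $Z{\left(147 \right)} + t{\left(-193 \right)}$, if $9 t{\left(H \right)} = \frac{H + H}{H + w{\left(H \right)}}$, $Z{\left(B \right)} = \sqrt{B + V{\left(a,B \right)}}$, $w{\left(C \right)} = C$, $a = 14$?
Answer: $\frac{1}{9} + 2 \sqrt{38} \approx 12.44$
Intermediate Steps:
$Z{\left(B \right)} = \sqrt{5 + B}$ ($Z{\left(B \right)} = \sqrt{B + 5} = \sqrt{5 + B}$)
$t{\left(H \right)} = \frac{1}{9}$ ($t{\left(H \right)} = \frac{\left(H + H\right) \frac{1}{H + H}}{9} = \frac{2 H \frac{1}{2 H}}{9} = \frac{1}{9} \cdot 1 = \frac{1}{9}$)
$Z{\left(147 \right)} + t{\left(-193 \right)} = \sqrt{5 + 147} + \frac{1}{9} = \sqrt{152} + \frac{1}{9} = 2 \sqrt{38} + \frac{1}{9} = \frac{1}{9} + 2 \sqrt{38}$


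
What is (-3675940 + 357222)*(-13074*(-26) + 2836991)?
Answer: -10543284994970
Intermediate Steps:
(-3675940 + 357222)*(-13074*(-26) + 2836991) = -3318718*(339924 + 2836991) = -3318718*3176915 = -10543284994970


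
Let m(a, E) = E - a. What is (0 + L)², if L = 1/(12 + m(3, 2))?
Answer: 1/121 ≈ 0.0082645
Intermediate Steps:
L = 1/11 (L = 1/(12 + (2 - 1*3)) = 1/(12 + (2 - 3)) = 1/(12 - 1) = 1/11 ≈ 0.090909)
(0 + L)² = (0 + 1/11)² = (1/11)² = 1/121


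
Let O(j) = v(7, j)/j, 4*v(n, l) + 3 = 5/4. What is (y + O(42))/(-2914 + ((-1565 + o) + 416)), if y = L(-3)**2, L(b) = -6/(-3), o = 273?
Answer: -383/363840 ≈ -0.0010527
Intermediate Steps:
v(n, l) = -7/16 (v(n, l) = -3/4 + (5/4)/4 = -3/4 + (5*(1/4))/4 = -3/4 + (1/4)*(5/4) = -3/4 + 5/16 = -7/16)
L(b) = 2 (L(b) = -6*(-1/3) = 2)
O(j) = -7/(16*j)
y = 4 (y = 2**2 = 4)
(y + O(42))/(-2914 + ((-1565 + o) + 416)) = (4 - 7/16/42)/(-2914 + ((-1565 + 273) + 416)) = (4 - 7/16*1/42)/(-2914 + (-1292 + 416)) = (4 - 1/96)/(-2914 - 876) = (383/96)/(-3790) = (383/96)*(-1/3790) = -383/363840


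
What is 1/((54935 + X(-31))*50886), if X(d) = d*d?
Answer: 1/2844323856 ≈ 3.5158e-10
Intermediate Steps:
X(d) = d**2
1/((54935 + X(-31))*50886) = 1/((54935 + (-31)**2)*50886) = (1/50886)/(54935 + 961) = (1/50886)/55896 = (1/55896)*(1/50886) = 1/2844323856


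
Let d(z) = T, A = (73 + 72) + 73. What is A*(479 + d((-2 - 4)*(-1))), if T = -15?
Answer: 101152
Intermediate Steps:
A = 218 (A = 145 + 73 = 218)
d(z) = -15
A*(479 + d((-2 - 4)*(-1))) = 218*(479 - 15) = 218*464 = 101152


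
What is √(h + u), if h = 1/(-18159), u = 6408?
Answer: √2113033374489/18159 ≈ 80.050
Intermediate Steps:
h = -1/18159 ≈ -5.5069e-5
√(h + u) = √(-1/18159 + 6408) = √(116362871/18159) = √2113033374489/18159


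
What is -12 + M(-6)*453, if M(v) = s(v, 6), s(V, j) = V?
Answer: -2730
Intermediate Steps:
M(v) = v
-12 + M(-6)*453 = -12 - 6*453 = -12 - 2718 = -2730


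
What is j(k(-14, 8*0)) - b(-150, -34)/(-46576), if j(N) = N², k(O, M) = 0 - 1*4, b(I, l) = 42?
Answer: 372629/23288 ≈ 16.001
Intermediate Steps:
k(O, M) = -4 (k(O, M) = 0 - 4 = -4)
j(k(-14, 8*0)) - b(-150, -34)/(-46576) = (-4)² - 42/(-46576) = 16 - 42*(-1)/46576 = 16 - 1*(-21/23288) = 16 + 21/23288 = 372629/23288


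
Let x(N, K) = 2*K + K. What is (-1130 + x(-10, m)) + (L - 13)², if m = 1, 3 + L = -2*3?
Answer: -643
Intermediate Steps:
L = -9 (L = -3 - 2*3 = -3 - 6 = -9)
x(N, K) = 3*K
(-1130 + x(-10, m)) + (L - 13)² = (-1130 + 3*1) + (-9 - 13)² = (-1130 + 3) + (-22)² = -1127 + 484 = -643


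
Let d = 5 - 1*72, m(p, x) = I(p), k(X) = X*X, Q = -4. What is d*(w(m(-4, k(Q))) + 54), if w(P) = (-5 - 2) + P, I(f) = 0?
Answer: -3149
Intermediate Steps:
k(X) = X²
m(p, x) = 0
w(P) = -7 + P
d = -67 (d = 5 - 72 = -67)
d*(w(m(-4, k(Q))) + 54) = -67*((-7 + 0) + 54) = -67*(-7 + 54) = -67*47 = -3149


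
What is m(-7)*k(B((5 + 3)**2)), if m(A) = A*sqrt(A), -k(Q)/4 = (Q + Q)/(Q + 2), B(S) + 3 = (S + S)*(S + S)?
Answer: 917336*I*sqrt(7)/16383 ≈ 148.14*I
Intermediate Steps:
B(S) = -3 + 4*S**2 (B(S) = -3 + (S + S)*(S + S) = -3 + (2*S)*(2*S) = -3 + 4*S**2)
k(Q) = -8*Q/(2 + Q) (k(Q) = -4*(Q + Q)/(Q + 2) = -4*2*Q/(2 + Q) = -8*Q/(2 + Q))
m(A) = A**(3/2)
m(-7)*k(B((5 + 3)**2)) = (-7)**(3/2)*(-8*(-3 + 4*((5 + 3)**2)**2)/(2 + (-3 + 4*((5 + 3)**2)**2))) = (-7*I*sqrt(7))*(-8*(-3 + 4*(8**2)**2)/(2 + (-3 + 4*(8**2)**2))) = (-7*I*sqrt(7))*(-8*(-3 + 4*64**2)/(2 + (-3 + 4*64**2))) = (-7*I*sqrt(7))*(-8*(-3 + 4*4096)/(2 + (-3 + 4*4096))) = (-7*I*sqrt(7))*(-8*(-3 + 16384)/(2 + (-3 + 16384))) = (-7*I*sqrt(7))*(-8*16381/(2 + 16381)) = (-7*I*sqrt(7))*(-8*16381/16383) = (-7*I*sqrt(7))*(-8*16381*1/16383) = -7*I*sqrt(7)*(-131048/16383) = 917336*I*sqrt(7)/16383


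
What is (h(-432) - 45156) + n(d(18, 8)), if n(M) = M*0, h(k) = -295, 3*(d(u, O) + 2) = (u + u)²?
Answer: -45451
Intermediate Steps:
d(u, O) = -2 + 4*u²/3 (d(u, O) = -2 + (u + u)²/3 = -2 + (2*u)²/3 = -2 + (4*u²)/3 = -2 + 4*u²/3)
n(M) = 0
(h(-432) - 45156) + n(d(18, 8)) = (-295 - 45156) + 0 = -45451 + 0 = -45451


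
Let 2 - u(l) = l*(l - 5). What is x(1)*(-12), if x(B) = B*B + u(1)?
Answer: -84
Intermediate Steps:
u(l) = 2 - l*(-5 + l) (u(l) = 2 - l*(l - 5) = 2 - l*(-5 + l))
x(B) = 6 + B**2 (x(B) = B*B + (2 - 1*1**2 + 5*1) = B**2 + (2 - 1*1 + 5) = B**2 + (2 - 1 + 5) = B**2 + 6 = 6 + B**2)
x(1)*(-12) = (6 + 1**2)*(-12) = (6 + 1)*(-12) = 7*(-12) = -84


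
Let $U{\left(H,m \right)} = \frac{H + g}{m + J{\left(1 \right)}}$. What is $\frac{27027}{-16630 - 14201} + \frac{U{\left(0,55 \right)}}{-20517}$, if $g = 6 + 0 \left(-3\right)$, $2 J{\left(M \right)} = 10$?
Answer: $- \frac{1848386807}{2108532090} \approx -0.87662$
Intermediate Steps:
$J{\left(M \right)} = 5$ ($J{\left(M \right)} = \frac{1}{2} \cdot 10 = 5$)
$g = 6$ ($g = 6 + 0 = 6$)
$U{\left(H,m \right)} = \frac{6 + H}{5 + m}$ ($U{\left(H,m \right)} = \frac{H + 6}{m + 5} = \frac{6 + H}{5 + m}$)
$\frac{27027}{-16630 - 14201} + \frac{U{\left(0,55 \right)}}{-20517} = \frac{27027}{-16630 - 14201} + \frac{\frac{1}{5 + 55} \left(6 + 0\right)}{-20517} = \frac{27027}{-16630 - 14201} + \frac{1}{60} \cdot 6 \left(- \frac{1}{20517}\right) = \frac{27027}{-30831} + \frac{1}{60} \cdot 6 \left(- \frac{1}{20517}\right) = 27027 \left(- \frac{1}{30831}\right) + \frac{1}{10} \left(- \frac{1}{20517}\right) = - \frac{9009}{10277} - \frac{1}{205170} = - \frac{1848386807}{2108532090}$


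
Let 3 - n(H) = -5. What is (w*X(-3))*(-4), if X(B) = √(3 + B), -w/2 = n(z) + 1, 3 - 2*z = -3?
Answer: 0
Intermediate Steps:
z = 3 (z = 3/2 - ½*(-3) = 3/2 + 3/2 = 3)
n(H) = 8 (n(H) = 3 - 1*(-5) = 3 + 5 = 8)
w = -18 (w = -2*(8 + 1) = -2*9 = -18)
(w*X(-3))*(-4) = -18*√(3 - 3)*(-4) = -18*√0*(-4) = -18*0*(-4) = 0*(-4) = 0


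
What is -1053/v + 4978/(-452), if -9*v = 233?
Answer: 1561865/52658 ≈ 29.661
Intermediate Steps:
v = -233/9 (v = -1/9*233 = -233/9 ≈ -25.889)
-1053/v + 4978/(-452) = -1053/(-233/9) + 4978/(-452) = -1053*(-9/233) + 4978*(-1/452) = 9477/233 - 2489/226 = 1561865/52658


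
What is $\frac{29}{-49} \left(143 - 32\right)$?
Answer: $- \frac{3219}{49} \approx -65.694$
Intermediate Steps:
$\frac{29}{-49} \left(143 - 32\right) = 29 \left(- \frac{1}{49}\right) 111 = \left(- \frac{29}{49}\right) 111 = - \frac{3219}{49}$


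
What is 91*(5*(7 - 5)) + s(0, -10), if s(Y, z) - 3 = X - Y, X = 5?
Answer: 918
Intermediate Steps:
s(Y, z) = 8 - Y (s(Y, z) = 3 + (5 - Y) = 8 - Y)
91*(5*(7 - 5)) + s(0, -10) = 91*(5*(7 - 5)) + (8 - 1*0) = 91*(5*2) + (8 + 0) = 91*10 + 8 = 910 + 8 = 918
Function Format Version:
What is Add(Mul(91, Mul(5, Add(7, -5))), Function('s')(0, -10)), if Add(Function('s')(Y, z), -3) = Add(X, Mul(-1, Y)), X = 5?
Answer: 918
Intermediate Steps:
Function('s')(Y, z) = Add(8, Mul(-1, Y)) (Function('s')(Y, z) = Add(3, Add(5, Mul(-1, Y))) = Add(8, Mul(-1, Y)))
Add(Mul(91, Mul(5, Add(7, -5))), Function('s')(0, -10)) = Add(Mul(91, Mul(5, Add(7, -5))), Add(8, Mul(-1, 0))) = Add(Mul(91, Mul(5, 2)), Add(8, 0)) = Add(Mul(91, 10), 8) = Add(910, 8) = 918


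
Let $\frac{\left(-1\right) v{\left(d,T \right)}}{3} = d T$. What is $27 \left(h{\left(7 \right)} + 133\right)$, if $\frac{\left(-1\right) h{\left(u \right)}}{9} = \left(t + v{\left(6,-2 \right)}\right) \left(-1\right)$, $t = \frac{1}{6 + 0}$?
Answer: $\frac{24759}{2} \approx 12380.0$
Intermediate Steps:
$v{\left(d,T \right)} = - 3 T d$ ($v{\left(d,T \right)} = - 3 d T = - 3 T d$)
$t = \frac{1}{6} \approx 0.16667$
$h{\left(u \right)} = \frac{651}{2}$ ($h{\left(u \right)} = - 9 \left(\frac{1}{6} - \left(-6\right) 6\right) \left(-1\right) = - 9 \left(\frac{1}{6} + 36\right) \left(-1\right) = - 9 \cdot \frac{217}{6} \left(-1\right) = \left(-9\right) \left(- \frac{217}{6}\right) = \frac{651}{2}$)
$27 \left(h{\left(7 \right)} + 133\right) = 27 \left(\frac{651}{2} + 133\right) = 27 \cdot \frac{917}{2} = \frac{24759}{2}$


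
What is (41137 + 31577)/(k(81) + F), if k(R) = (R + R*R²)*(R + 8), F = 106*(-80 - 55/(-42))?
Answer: 1526994/993239453 ≈ 0.0015374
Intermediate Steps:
F = -175165/21 (F = 106*(-80 - 55*(-1/42)) = 106*(-80 + 55/42) = 106*(-3305/42) = -175165/21 ≈ -8341.2)
k(R) = (8 + R)*(R + R³) (k(R) = (R + R³)*(8 + R) = (8 + R)*(R + R³))
(41137 + 31577)/(k(81) + F) = (41137 + 31577)/(81*(8 + 81 + 81³ + 8*81²) - 175165/21) = 72714/(81*(8 + 81 + 531441 + 8*6561) - 175165/21) = 72714/(81*(8 + 81 + 531441 + 52488) - 175165/21) = 72714/(81*584018 - 175165/21) = 72714/(47305458 - 175165/21) = 72714/(993239453/21) = 72714*(21/993239453) = 1526994/993239453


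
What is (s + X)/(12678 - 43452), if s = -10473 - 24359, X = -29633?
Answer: 64465/30774 ≈ 2.0948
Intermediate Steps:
s = -34832
(s + X)/(12678 - 43452) = (-34832 - 29633)/(12678 - 43452) = -64465/(-30774) = -64465*(-1/30774) = 64465/30774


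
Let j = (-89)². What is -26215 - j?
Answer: -34136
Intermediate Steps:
j = 7921
-26215 - j = -26215 - 1*7921 = -26215 - 7921 = -34136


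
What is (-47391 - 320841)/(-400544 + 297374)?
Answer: 61372/17195 ≈ 3.5692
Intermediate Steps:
(-47391 - 320841)/(-400544 + 297374) = -368232/(-103170) = -368232*(-1/103170) = 61372/17195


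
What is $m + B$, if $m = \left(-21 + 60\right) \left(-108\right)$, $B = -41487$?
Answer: $-45699$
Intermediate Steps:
$m = -4212$ ($m = 39 \left(-108\right) = -4212$)
$m + B = -4212 - 41487 = -45699$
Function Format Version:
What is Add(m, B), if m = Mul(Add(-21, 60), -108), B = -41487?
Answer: -45699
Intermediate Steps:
m = -4212 (m = Mul(39, -108) = -4212)
Add(m, B) = Add(-4212, -41487) = -45699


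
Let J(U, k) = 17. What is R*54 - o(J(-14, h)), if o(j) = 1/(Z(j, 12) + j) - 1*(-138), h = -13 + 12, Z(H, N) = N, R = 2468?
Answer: 3860885/29 ≈ 1.3313e+5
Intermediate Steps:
h = -1
o(j) = 138 + 1/(12 + j) (o(j) = 1/(12 + j) - 1*(-138) = 1/(12 + j) + 138 = 138 + 1/(12 + j))
R*54 - o(J(-14, h)) = 2468*54 - (1657 + 138*17)/(12 + 17) = 133272 - (1657 + 2346)/29 = 133272 - 4003/29 = 3860885/29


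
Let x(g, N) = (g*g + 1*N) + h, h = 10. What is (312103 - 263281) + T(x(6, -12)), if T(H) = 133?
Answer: 48955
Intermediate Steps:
x(g, N) = 10 + N + g² (x(g, N) = (g*g + 1*N) + 10 = (g² + N) + 10 = (N + g²) + 10 = 10 + N + g²)
(312103 - 263281) + T(x(6, -12)) = (312103 - 263281) + 133 = 48822 + 133 = 48955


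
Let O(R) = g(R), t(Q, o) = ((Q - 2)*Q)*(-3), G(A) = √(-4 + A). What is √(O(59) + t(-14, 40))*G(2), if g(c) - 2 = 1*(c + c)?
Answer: -4*√69 ≈ -33.227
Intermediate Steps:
g(c) = 2 + 2*c (g(c) = 2 + 1*(c + c) = 2 + 1*(2*c) = 2 + 2*c)
t(Q, o) = -3*Q*(-2 + Q) (t(Q, o) = ((-2 + Q)*Q)*(-3) = (Q*(-2 + Q))*(-3) = -3*Q*(-2 + Q))
O(R) = 2 + 2*R
√(O(59) + t(-14, 40))*G(2) = √((2 + 2*59) + 3*(-14)*(2 - 1*(-14)))*√(-4 + 2) = √((2 + 118) + 3*(-14)*(2 + 14))*√(-2) = √(120 + 3*(-14)*16)*(I*√2) = √(120 - 672)*(I*√2) = √(-552)*(I*√2) = (2*I*√138)*(I*√2) = -4*√69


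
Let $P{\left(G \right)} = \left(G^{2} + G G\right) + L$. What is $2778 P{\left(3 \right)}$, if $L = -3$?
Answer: $41670$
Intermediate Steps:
$P{\left(G \right)} = -3 + 2 G^{2}$ ($P{\left(G \right)} = \left(G^{2} + G G\right) - 3 = \left(G^{2} + G^{2}\right) - 3 = 2 G^{2} - 3 = -3 + 2 G^{2}$)
$2778 P{\left(3 \right)} = 2778 \left(-3 + 2 \cdot 3^{2}\right) = 2778 \left(-3 + 2 \cdot 9\right) = 2778 \left(-3 + 18\right) = 2778 \cdot 15 = 41670$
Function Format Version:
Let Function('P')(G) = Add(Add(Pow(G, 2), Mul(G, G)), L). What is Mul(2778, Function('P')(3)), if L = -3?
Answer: 41670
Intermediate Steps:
Function('P')(G) = Add(-3, Mul(2, Pow(G, 2))) (Function('P')(G) = Add(Add(Pow(G, 2), Mul(G, G)), -3) = Add(Add(Pow(G, 2), Pow(G, 2)), -3) = Add(Mul(2, Pow(G, 2)), -3) = Add(-3, Mul(2, Pow(G, 2))))
Mul(2778, Function('P')(3)) = Mul(2778, Add(-3, Mul(2, Pow(3, 2)))) = Mul(2778, Add(-3, Mul(2, 9))) = Mul(2778, Add(-3, 18)) = Mul(2778, 15) = 41670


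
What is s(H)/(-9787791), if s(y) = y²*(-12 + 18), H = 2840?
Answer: -16131200/3262597 ≈ -4.9443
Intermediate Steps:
s(y) = 6*y² (s(y) = y²*6 = 6*y²)
s(H)/(-9787791) = (6*2840²)/(-9787791) = (6*8065600)*(-1/9787791) = 48393600*(-1/9787791) = -16131200/3262597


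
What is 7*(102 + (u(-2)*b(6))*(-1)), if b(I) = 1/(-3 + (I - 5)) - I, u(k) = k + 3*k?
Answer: 350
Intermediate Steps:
u(k) = 4*k
b(I) = 1/(-8 + I) - I (b(I) = 1/(-3 + (-5 + I)) - I = 1/(-8 + I) - I)
7*(102 + (u(-2)*b(6))*(-1)) = 7*(102 + ((4*(-2))*((1 - 1*6² + 8*6)/(-8 + 6)))*(-1)) = 7*(102 - 8*(1 - 1*36 + 48)/(-2)*(-1)) = 7*(102 - (-4)*(1 - 36 + 48)*(-1)) = 7*(102 - (-4)*13*(-1)) = 7*(102 - 8*(-13/2)*(-1)) = 7*(102 + 52*(-1)) = 7*(102 - 52) = 7*50 = 350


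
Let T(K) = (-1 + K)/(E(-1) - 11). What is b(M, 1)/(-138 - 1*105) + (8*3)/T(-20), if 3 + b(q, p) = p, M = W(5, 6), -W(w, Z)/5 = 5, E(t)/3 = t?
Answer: 3890/243 ≈ 16.008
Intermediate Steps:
E(t) = 3*t
T(K) = 1/14 - K/14 (T(K) = (-1 + K)/(3*(-1) - 11) = (-1 + K)/(-3 - 11) = (-1 + K)/(-14) = (-1 + K)*(-1/14) = 1/14 - K/14)
W(w, Z) = -25 (W(w, Z) = -5*5 = -25)
M = -25
b(q, p) = -3 + p
b(M, 1)/(-138 - 1*105) + (8*3)/T(-20) = (-3 + 1)/(-138 - 1*105) + (8*3)/(1/14 - 1/14*(-20)) = -2/(-138 - 105) + 24/(1/14 + 10/7) = -2/(-243) + 24/(3/2) = -2*(-1/243) + 24*(⅔) = 2/243 + 16 = 3890/243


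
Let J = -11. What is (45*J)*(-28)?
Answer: 13860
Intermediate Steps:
(45*J)*(-28) = (45*(-11))*(-28) = -495*(-28) = 13860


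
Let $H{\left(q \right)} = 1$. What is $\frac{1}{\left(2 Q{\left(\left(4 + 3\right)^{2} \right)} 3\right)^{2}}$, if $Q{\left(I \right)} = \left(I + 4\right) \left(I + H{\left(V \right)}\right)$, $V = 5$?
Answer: $\frac{1}{252810000} \approx 3.9555 \cdot 10^{-9}$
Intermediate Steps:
$Q{\left(I \right)} = \left(1 + I\right) \left(4 + I\right)$ ($Q{\left(I \right)} = \left(I + 4\right) \left(I + 1\right) = \left(4 + I\right) \left(1 + I\right) = \left(1 + I\right) \left(4 + I\right)$)
$\frac{1}{\left(2 Q{\left(\left(4 + 3\right)^{2} \right)} 3\right)^{2}} = \frac{1}{\left(2 \left(4 + \left(\left(4 + 3\right)^{2}\right)^{2} + 5 \left(4 + 3\right)^{2}\right) 3\right)^{2}} = \frac{1}{\left(2 \left(4 + \left(7^{2}\right)^{2} + 5 \cdot 7^{2}\right) 3\right)^{2}} = \frac{1}{\left(2 \left(4 + 49^{2} + 5 \cdot 49\right) 3\right)^{2}} = \frac{1}{\left(2 \left(4 + 2401 + 245\right) 3\right)^{2}} = \frac{1}{\left(2 \cdot 2650 \cdot 3\right)^{2}} = \frac{1}{\left(5300 \cdot 3\right)^{2}} = \frac{1}{15900^{2}} = \frac{1}{252810000}$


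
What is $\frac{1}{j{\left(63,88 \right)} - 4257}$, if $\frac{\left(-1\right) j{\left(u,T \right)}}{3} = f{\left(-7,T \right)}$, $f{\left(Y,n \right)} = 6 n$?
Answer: $- \frac{1}{5841} \approx -0.0001712$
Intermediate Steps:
$j{\left(u,T \right)} = - 18 T$ ($j{\left(u,T \right)} = - 3 \cdot 6 T = - 18 T$)
$\frac{1}{j{\left(63,88 \right)} - 4257} = \frac{1}{\left(-18\right) 88 - 4257} = \frac{1}{-1584 - 4257} = \frac{1}{-5841} = - \frac{1}{5841}$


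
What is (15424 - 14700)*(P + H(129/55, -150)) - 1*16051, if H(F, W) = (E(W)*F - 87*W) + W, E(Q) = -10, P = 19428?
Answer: 257096839/11 ≈ 2.3372e+7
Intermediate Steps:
H(F, W) = -86*W - 10*F (H(F, W) = (-10*F - 87*W) + W = (-87*W - 10*F) + W = -86*W - 10*F)
(15424 - 14700)*(P + H(129/55, -150)) - 1*16051 = (15424 - 14700)*(19428 + (-86*(-150) - 1290/55)) - 1*16051 = 724*(19428 + (12900 - 1290/55)) - 16051 = 724*(19428 + (12900 - 10*129/55)) - 16051 = 724*(19428 + (12900 - 258/11)) - 16051 = 724*(19428 + 141642/11) - 16051 = 724*(355350/11) - 16051 = 257273400/11 - 16051 = 257096839/11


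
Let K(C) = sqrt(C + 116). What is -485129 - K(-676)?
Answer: -485129 - 4*I*sqrt(35) ≈ -4.8513e+5 - 23.664*I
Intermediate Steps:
K(C) = sqrt(116 + C)
-485129 - K(-676) = -485129 - sqrt(116 - 676) = -485129 - sqrt(-560) = -485129 - 4*I*sqrt(35)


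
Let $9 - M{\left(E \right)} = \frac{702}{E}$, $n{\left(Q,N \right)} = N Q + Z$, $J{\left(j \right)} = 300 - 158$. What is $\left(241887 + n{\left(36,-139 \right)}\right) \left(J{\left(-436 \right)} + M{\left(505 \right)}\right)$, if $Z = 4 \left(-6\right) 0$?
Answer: $\frac{17897221299}{505} \approx 3.544 \cdot 10^{7}$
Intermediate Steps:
$Z = 0$ ($Z = \left(-24\right) 0 = 0$)
$J{\left(j \right)} = 142$
$n{\left(Q,N \right)} = N Q$ ($n{\left(Q,N \right)} = N Q + 0 = N Q$)
$M{\left(E \right)} = 9 - \frac{702}{E}$
$\left(241887 + n{\left(36,-139 \right)}\right) \left(J{\left(-436 \right)} + M{\left(505 \right)}\right) = \left(241887 - 5004\right) \left(142 + \left(9 - \frac{702}{505}\right)\right) = 236883 \left(142 + \left(9 - \frac{702}{505}\right)\right) = 236883 \left(142 + \frac{3843}{505}\right) = 236883 \cdot \frac{75553}{505} = \frac{17897221299}{505}$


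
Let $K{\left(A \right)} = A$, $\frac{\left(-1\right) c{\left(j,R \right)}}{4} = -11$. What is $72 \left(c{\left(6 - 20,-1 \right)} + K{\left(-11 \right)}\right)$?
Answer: $2376$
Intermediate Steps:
$c{\left(j,R \right)} = 44$ ($c{\left(j,R \right)} = \left(-4\right) \left(-11\right) = 44$)
$72 \left(c{\left(6 - 20,-1 \right)} + K{\left(-11 \right)}\right) = 72 \left(44 - 11\right) = 72 \cdot 33 = 2376$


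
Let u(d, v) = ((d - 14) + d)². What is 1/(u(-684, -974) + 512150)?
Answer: 1/2422074 ≈ 4.1287e-7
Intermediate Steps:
u(d, v) = (-14 + 2*d)² (u(d, v) = ((-14 + d) + d)² = (-14 + 2*d)²)
1/(u(-684, -974) + 512150) = 1/(4*(-7 - 684)² + 512150) = 1/(4*(-691)² + 512150) = 1/(4*477481 + 512150) = 1/(1909924 + 512150) = 1/2422074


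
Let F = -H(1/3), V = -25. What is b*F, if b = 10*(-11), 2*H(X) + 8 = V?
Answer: -1815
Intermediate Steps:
H(X) = -33/2 (H(X) = -4 + (½)*(-25) = -4 - 25/2 = -33/2)
b = -110
F = 33/2 (F = -1*(-33/2) = 33/2 ≈ 16.500)
b*F = -110*33/2 = -1815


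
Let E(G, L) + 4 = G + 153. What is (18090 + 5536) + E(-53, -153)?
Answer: 23722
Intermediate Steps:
E(G, L) = 149 + G (E(G, L) = -4 + (G + 153) = -4 + (153 + G) = 149 + G)
(18090 + 5536) + E(-53, -153) = (18090 + 5536) + (149 - 53) = 23626 + 96 = 23722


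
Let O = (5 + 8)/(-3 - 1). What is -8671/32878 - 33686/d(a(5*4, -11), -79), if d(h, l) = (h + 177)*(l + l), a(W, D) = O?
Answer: 1738975361/1805166590 ≈ 0.96333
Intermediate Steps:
O = -13/4 (O = 13/(-4) = 13*(-¼) = -13/4 ≈ -3.2500)
a(W, D) = -13/4
d(h, l) = 2*l*(177 + h) (d(h, l) = (177 + h)*(2*l) = 2*l*(177 + h))
-8671/32878 - 33686/d(a(5*4, -11), -79) = -8671/32878 - 33686*(-1/(158*(177 - 13/4))) = -8671*1/32878 - 33686/(2*(-79)*(695/4)) = -8671/32878 - 33686/(-54905/2) = -8671/32878 - 33686*(-2/54905) = -8671/32878 + 67372/54905 = 1738975361/1805166590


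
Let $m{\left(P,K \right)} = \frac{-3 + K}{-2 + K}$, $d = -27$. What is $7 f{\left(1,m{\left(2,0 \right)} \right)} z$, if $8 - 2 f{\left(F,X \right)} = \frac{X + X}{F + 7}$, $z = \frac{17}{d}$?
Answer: $- \frac{7259}{432} \approx -16.803$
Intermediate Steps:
$m{\left(P,K \right)} = \frac{-3 + K}{-2 + K}$
$z = - \frac{17}{27}$ ($z = \frac{17}{-27} = 17 \left(- \frac{1}{27}\right) = - \frac{17}{27} \approx -0.62963$)
$f{\left(F,X \right)} = 4 - \frac{X}{7 + F}$ ($f{\left(F,X \right)} = 4 - \frac{\left(X + X\right) \frac{1}{F + 7}}{2} = 4 - \frac{2 X \frac{1}{7 + F}}{2} = 4 - \frac{X}{7 + F}$)
$7 f{\left(1,m{\left(2,0 \right)} \right)} z = 7 \frac{28 - \frac{-3 + 0}{-2 + 0} + 4 \cdot 1}{7 + 1} \left(- \frac{17}{27}\right) = 7 \frac{28 - \frac{1}{-2} \left(-3\right) + 4}{8} \left(- \frac{17}{27}\right) = 7 \frac{28 - \left(- \frac{1}{2}\right) \left(-3\right) + 4}{8} \left(- \frac{17}{27}\right) = 7 \frac{28 - \frac{3}{2} + 4}{8} \left(- \frac{17}{27}\right) = 7 \cdot \frac{1}{8} \cdot \frac{61}{2} \left(- \frac{17}{27}\right) = 7 \cdot \frac{61}{16} \left(- \frac{17}{27}\right) = \frac{427}{16} \left(- \frac{17}{27}\right) = - \frac{7259}{432}$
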